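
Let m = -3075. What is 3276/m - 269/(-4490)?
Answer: -925471/920450 ≈ -1.0055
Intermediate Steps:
3276/m - 269/(-4490) = 3276/(-3075) - 269/(-4490) = 3276*(-1/3075) - 269*(-1/4490) = -1092/1025 + 269/4490 = -925471/920450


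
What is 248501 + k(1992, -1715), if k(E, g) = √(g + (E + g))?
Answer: 248501 + I*√1438 ≈ 2.485e+5 + 37.921*I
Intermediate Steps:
k(E, g) = √(E + 2*g)
248501 + k(1992, -1715) = 248501 + √(1992 + 2*(-1715)) = 248501 + √(1992 - 3430) = 248501 + √(-1438) = 248501 + I*√1438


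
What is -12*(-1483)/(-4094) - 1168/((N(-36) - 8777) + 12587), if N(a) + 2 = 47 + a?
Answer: -36372358/7817493 ≈ -4.6527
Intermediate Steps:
N(a) = 45 + a (N(a) = -2 + (47 + a) = 45 + a)
-12*(-1483)/(-4094) - 1168/((N(-36) - 8777) + 12587) = -12*(-1483)/(-4094) - 1168/(((45 - 36) - 8777) + 12587) = 17796*(-1/4094) - 1168/((9 - 8777) + 12587) = -8898/2047 - 1168/(-8768 + 12587) = -8898/2047 - 1168/3819 = -36372358/7817493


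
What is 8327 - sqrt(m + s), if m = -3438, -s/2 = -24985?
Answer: 8327 - 2*sqrt(11633) ≈ 8111.3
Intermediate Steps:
s = 49970 (s = -2*(-24985) = 49970)
8327 - sqrt(m + s) = 8327 - sqrt(-3438 + 49970) = 8327 - sqrt(46532) = 8327 - 2*sqrt(11633)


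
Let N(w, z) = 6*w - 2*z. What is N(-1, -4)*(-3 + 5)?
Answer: 4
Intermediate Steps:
N(w, z) = -2*z + 6*w
N(-1, -4)*(-3 + 5) = (-2*(-4) + 6*(-1))*(-3 + 5) = (8 - 6)*2 = 2*2 = 4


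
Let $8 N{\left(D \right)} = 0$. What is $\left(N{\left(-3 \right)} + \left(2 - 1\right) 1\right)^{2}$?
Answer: $1$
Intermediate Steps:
$N{\left(D \right)} = 0$ ($N{\left(D \right)} = \frac{1}{8} \cdot 0 = 0$)
$\left(N{\left(-3 \right)} + \left(2 - 1\right) 1\right)^{2} = \left(0 + \left(2 - 1\right) 1\right)^{2} = \left(0 + 1 \cdot 1\right)^{2} = \left(0 + 1\right)^{2} = 1^{2} = 1$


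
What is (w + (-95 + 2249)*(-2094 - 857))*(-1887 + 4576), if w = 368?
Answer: -17091515254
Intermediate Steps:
(w + (-95 + 2249)*(-2094 - 857))*(-1887 + 4576) = (368 + (-95 + 2249)*(-2094 - 857))*(-1887 + 4576) = (368 + 2154*(-2951))*2689 = (368 - 6356454)*2689 = -6356086*2689 = -17091515254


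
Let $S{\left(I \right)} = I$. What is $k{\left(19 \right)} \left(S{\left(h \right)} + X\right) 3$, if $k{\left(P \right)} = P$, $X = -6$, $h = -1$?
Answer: $-399$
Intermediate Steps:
$k{\left(19 \right)} \left(S{\left(h \right)} + X\right) 3 = 19 \left(-1 - 6\right) 3 = 19 \left(\left(-7\right) 3\right) = 19 \left(-21\right) = -399$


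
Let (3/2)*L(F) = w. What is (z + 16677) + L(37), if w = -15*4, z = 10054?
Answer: 26691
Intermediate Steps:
w = -60
L(F) = -40 (L(F) = (⅔)*(-60) = -40)
(z + 16677) + L(37) = (10054 + 16677) - 40 = 26731 - 40 = 26691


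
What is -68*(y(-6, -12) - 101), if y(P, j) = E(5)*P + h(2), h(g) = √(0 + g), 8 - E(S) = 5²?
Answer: -68 - 68*√2 ≈ -164.17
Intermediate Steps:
E(S) = -17 (E(S) = 8 - 1*5² = 8 - 1*25 = 8 - 25 = -17)
h(g) = √g
y(P, j) = √2 - 17*P (y(P, j) = -17*P + √2 = √2 - 17*P)
-68*(y(-6, -12) - 101) = -68*((√2 - 17*(-6)) - 101) = -68*((√2 + 102) - 101) = -68*((102 + √2) - 101) = -68*(1 + √2) = -68 - 68*√2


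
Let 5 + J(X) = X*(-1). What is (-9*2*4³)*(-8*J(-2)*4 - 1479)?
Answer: 1593216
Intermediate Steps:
J(X) = -5 - X (J(X) = -5 + X*(-1) = -5 - X)
(-9*2*4³)*(-8*J(-2)*4 - 1479) = (-9*2*4³)*(-8*(-5 - 1*(-2))*4 - 1479) = (-18*64)*(-8*(-5 + 2)*4 - 1479) = -1152*(-8*(-3)*4 - 1479) = -1152*(24*4 - 1479) = -1152*(96 - 1479) = -1152*(-1383) = 1593216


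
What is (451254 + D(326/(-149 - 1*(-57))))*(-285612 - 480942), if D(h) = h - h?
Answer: -345910558716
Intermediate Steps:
D(h) = 0
(451254 + D(326/(-149 - 1*(-57))))*(-285612 - 480942) = (451254 + 0)*(-285612 - 480942) = 451254*(-766554) = -345910558716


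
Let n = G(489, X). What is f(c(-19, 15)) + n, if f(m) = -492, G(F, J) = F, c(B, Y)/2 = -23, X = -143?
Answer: -3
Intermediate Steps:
c(B, Y) = -46 (c(B, Y) = 2*(-23) = -46)
n = 489
f(c(-19, 15)) + n = -492 + 489 = -3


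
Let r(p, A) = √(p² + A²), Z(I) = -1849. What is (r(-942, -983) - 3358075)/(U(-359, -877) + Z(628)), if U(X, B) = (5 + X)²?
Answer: -3358075/123467 + √1853653/123467 ≈ -27.187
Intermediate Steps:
r(p, A) = √(A² + p²)
(r(-942, -983) - 3358075)/(U(-359, -877) + Z(628)) = (√((-983)² + (-942)²) - 3358075)/((5 - 359)² - 1849) = (√(966289 + 887364) - 3358075)/((-354)² - 1849) = (√1853653 - 3358075)/(125316 - 1849) = (-3358075 + √1853653)/123467 = (-3358075 + √1853653)*(1/123467) = -3358075/123467 + √1853653/123467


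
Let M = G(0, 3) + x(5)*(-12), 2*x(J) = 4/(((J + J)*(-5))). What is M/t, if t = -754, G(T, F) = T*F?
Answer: -6/9425 ≈ -0.00063660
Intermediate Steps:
G(T, F) = F*T
x(J) = -1/(5*J) (x(J) = (4/(((J + J)*(-5))))/2 = (4/(((2*J)*(-5))))/2 = (4/((-10*J)))/2 = (4*(-1/(10*J)))/2 = (-2/(5*J))/2 = -1/(5*J))
M = 12/25 (M = 3*0 - ⅕/5*(-12) = 0 - ⅕*⅕*(-12) = 0 - 1/25*(-12) = 0 + 12/25 = 12/25 ≈ 0.48000)
M/t = (12/25)/(-754) = (12/25)*(-1/754) = -6/9425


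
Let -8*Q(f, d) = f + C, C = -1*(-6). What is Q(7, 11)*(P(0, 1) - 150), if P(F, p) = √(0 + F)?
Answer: 975/4 ≈ 243.75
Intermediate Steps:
C = 6
Q(f, d) = -¾ - f/8 (Q(f, d) = -(f + 6)/8 = -(6 + f)/8 = -¾ - f/8)
P(F, p) = √F
Q(7, 11)*(P(0, 1) - 150) = (-¾ - ⅛*7)*(√0 - 150) = (-¾ - 7/8)*(0 - 150) = -13/8*(-150) = 975/4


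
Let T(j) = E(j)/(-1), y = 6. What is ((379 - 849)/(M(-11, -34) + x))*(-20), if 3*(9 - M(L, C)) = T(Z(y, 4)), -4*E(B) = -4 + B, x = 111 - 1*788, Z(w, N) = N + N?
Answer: -5640/401 ≈ -14.065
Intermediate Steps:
Z(w, N) = 2*N
x = -677 (x = 111 - 788 = -677)
E(B) = 1 - B/4 (E(B) = -(-4 + B)/4 = 1 - B/4)
T(j) = -1 + j/4 (T(j) = (1 - j/4)/(-1) = (1 - j/4)*(-1) = -1 + j/4)
M(L, C) = 26/3 (M(L, C) = 9 - (-1 + (2*4)/4)/3 = 9 - (-1 + (1/4)*8)/3 = 9 - (-1 + 2)/3 = 9 - 1/3*1 = 9 - 1/3 = 26/3)
((379 - 849)/(M(-11, -34) + x))*(-20) = ((379 - 849)/(26/3 - 677))*(-20) = -470/(-2005/3)*(-20) = -470*(-3/2005)*(-20) = (282/401)*(-20) = -5640/401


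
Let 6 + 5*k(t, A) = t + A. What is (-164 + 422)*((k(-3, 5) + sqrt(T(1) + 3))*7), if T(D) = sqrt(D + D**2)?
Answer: -7224/5 + 1806*sqrt(3 + sqrt(2)) ≈ 2349.6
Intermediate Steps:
k(t, A) = -6/5 + A/5 + t/5 (k(t, A) = -6/5 + (t + A)/5 = -6/5 + (A + t)/5 = -6/5 + (A/5 + t/5) = -6/5 + A/5 + t/5)
(-164 + 422)*((k(-3, 5) + sqrt(T(1) + 3))*7) = (-164 + 422)*(((-6/5 + (1/5)*5 + (1/5)*(-3)) + sqrt(sqrt(1*(1 + 1)) + 3))*7) = 258*(((-6/5 + 1 - 3/5) + sqrt(sqrt(1*2) + 3))*7) = 258*((-4/5 + sqrt(sqrt(2) + 3))*7) = 258*((-4/5 + sqrt(3 + sqrt(2)))*7) = 258*(-28/5 + 7*sqrt(3 + sqrt(2))) = -7224/5 + 1806*sqrt(3 + sqrt(2))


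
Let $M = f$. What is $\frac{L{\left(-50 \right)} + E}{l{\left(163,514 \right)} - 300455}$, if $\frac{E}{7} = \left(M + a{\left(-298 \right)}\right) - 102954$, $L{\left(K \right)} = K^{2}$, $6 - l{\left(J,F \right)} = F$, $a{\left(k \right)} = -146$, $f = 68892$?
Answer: $\frac{236956}{300963} \approx 0.78733$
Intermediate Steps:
$M = 68892$
$l{\left(J,F \right)} = 6 - F$
$E = -239456$ ($E = 7 \left(\left(68892 - 146\right) - 102954\right) = 7 \left(68746 - 102954\right) = 7 \left(-34208\right) = -239456$)
$\frac{L{\left(-50 \right)} + E}{l{\left(163,514 \right)} - 300455} = \frac{\left(-50\right)^{2} - 239456}{\left(6 - 514\right) - 300455} = \frac{2500 - 239456}{\left(6 - 514\right) - 300455} = - \frac{236956}{-508 - 300455} = - \frac{236956}{-300963} = \left(-236956\right) \left(- \frac{1}{300963}\right) = \frac{236956}{300963}$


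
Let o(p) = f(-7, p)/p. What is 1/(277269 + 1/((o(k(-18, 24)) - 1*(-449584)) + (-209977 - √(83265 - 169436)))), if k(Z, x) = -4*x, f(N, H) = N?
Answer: 48901529951452820599/13558878308313462319340835 - 1024*I*√86171/4519626102771154106446945 ≈ 3.6066e-6 - 6.6509e-20*I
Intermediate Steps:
o(p) = -7/p
1/(277269 + 1/((o(k(-18, 24)) - 1*(-449584)) + (-209977 - √(83265 - 169436)))) = 1/(277269 + 1/((-7/((-4*24)) - 1*(-449584)) + (-209977 - √(83265 - 169436)))) = 1/(277269 + 1/((-7/(-96) + 449584) + (-209977 - √(-86171)))) = 1/(277269 + 1/((-7*(-1/96) + 449584) + (-209977 - I*√86171))) = 1/(277269 + 1/((7/96 + 449584) + (-209977 - I*√86171))) = 1/(277269 + 1/(43160071/96 + (-209977 - I*√86171))) = 1/(277269 + 1/(23002279/96 - I*√86171))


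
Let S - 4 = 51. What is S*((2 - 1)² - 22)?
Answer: -1155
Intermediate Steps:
S = 55 (S = 4 + 51 = 55)
S*((2 - 1)² - 22) = 55*((2 - 1)² - 22) = 55*(1² - 22) = 55*(1 - 22) = 55*(-21) = -1155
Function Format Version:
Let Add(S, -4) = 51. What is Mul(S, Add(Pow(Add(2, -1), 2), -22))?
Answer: -1155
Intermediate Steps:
S = 55 (S = Add(4, 51) = 55)
Mul(S, Add(Pow(Add(2, -1), 2), -22)) = Mul(55, Add(Pow(Add(2, -1), 2), -22)) = Mul(55, Add(Pow(1, 2), -22)) = Mul(55, Add(1, -22)) = Mul(55, -21) = -1155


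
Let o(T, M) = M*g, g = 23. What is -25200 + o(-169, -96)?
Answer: -27408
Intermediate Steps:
o(T, M) = 23*M (o(T, M) = M*23 = 23*M)
-25200 + o(-169, -96) = -25200 + 23*(-96) = -25200 - 2208 = -27408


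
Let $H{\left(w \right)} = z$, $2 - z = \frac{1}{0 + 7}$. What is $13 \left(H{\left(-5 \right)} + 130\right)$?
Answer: $\frac{11999}{7} \approx 1714.1$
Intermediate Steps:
$z = \frac{13}{7}$ ($z = 2 - \frac{1}{0 + 7} = 2 - \frac{1}{7} = \frac{13}{7} \approx 1.8571$)
$H{\left(w \right)} = \frac{13}{7}$
$13 \left(H{\left(-5 \right)} + 130\right) = 13 \left(\frac{13}{7} + 130\right) = 13 \cdot \frac{923}{7} = \frac{11999}{7}$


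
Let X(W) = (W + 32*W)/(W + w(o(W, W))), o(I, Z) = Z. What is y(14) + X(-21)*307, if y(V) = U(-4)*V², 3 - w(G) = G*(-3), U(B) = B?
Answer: 16583/9 ≈ 1842.6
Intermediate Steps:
w(G) = 3 + 3*G (w(G) = 3 - G*(-3) = 3 - (-3)*G = 3 + 3*G)
y(V) = -4*V²
X(W) = 33*W/(3 + 4*W) (X(W) = (W + 32*W)/(W + (3 + 3*W)) = (33*W)/(3 + 4*W) = 33*W/(3 + 4*W))
y(14) + X(-21)*307 = -4*14² + (33*(-21)/(3 + 4*(-21)))*307 = -4*196 + (33*(-21)/(3 - 84))*307 = -784 + (33*(-21)/(-81))*307 = -784 + (33*(-21)*(-1/81))*307 = -784 + (77/9)*307 = -784 + 23639/9 = 16583/9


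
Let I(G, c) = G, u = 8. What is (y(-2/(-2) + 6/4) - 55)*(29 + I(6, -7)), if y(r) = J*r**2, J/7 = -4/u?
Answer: -21525/8 ≈ -2690.6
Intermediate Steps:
J = -7/2 (J = 7*(-4/8) = 7*(-4*1/8) = 7*(-1/2) = -7/2 ≈ -3.5000)
y(r) = -7*r**2/2
(y(-2/(-2) + 6/4) - 55)*(29 + I(6, -7)) = (-7*(-2/(-2) + 6/4)**2/2 - 55)*(29 + 6) = (-7*(-2*(-1/2) + 6*(1/4))**2/2 - 55)*35 = (-7*(1 + 3/2)**2/2 - 55)*35 = (-7*(5/2)**2/2 - 55)*35 = (-7/2*25/4 - 55)*35 = (-175/8 - 55)*35 = -615/8*35 = -21525/8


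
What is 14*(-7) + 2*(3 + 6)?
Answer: -80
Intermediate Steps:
14*(-7) + 2*(3 + 6) = -98 + 2*9 = -98 + 18 = -80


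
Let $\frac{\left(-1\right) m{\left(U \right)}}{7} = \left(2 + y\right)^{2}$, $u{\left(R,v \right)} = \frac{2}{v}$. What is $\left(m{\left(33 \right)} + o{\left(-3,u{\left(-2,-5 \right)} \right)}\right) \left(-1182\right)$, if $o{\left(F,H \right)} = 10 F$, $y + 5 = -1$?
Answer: $167844$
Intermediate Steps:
$y = -6$ ($y = -5 - 1 = -6$)
$m{\left(U \right)} = -112$ ($m{\left(U \right)} = - 7 \left(2 - 6\right)^{2} = - 7 \left(-4\right)^{2} = \left(-7\right) 16 = -112$)
$\left(m{\left(33 \right)} + o{\left(-3,u{\left(-2,-5 \right)} \right)}\right) \left(-1182\right) = \left(-112 + 10 \left(-3\right)\right) \left(-1182\right) = \left(-112 - 30\right) \left(-1182\right) = \left(-142\right) \left(-1182\right) = 167844$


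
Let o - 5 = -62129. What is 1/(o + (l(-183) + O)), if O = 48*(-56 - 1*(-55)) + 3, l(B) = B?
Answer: -1/62352 ≈ -1.6038e-5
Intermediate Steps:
o = -62124 (o = 5 - 62129 = -62124)
O = -45 (O = 48*(-56 + 55) + 3 = 48*(-1) + 3 = -48 + 3 = -45)
1/(o + (l(-183) + O)) = 1/(-62124 + (-183 - 45)) = 1/(-62124 - 228) = 1/(-62352) = -1/62352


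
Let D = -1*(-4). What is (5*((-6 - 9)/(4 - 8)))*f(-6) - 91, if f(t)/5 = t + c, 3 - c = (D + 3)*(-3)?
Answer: 3193/2 ≈ 1596.5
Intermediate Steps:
D = 4
c = 24 (c = 3 - (4 + 3)*(-3) = 3 - 7*(-3) = 3 - 1*(-21) = 3 + 21 = 24)
f(t) = 120 + 5*t (f(t) = 5*(t + 24) = 5*(24 + t) = 120 + 5*t)
(5*((-6 - 9)/(4 - 8)))*f(-6) - 91 = (5*((-6 - 9)/(4 - 8)))*(120 + 5*(-6)) - 91 = (5*(-15/(-4)))*(120 - 30) - 91 = (5*(-15*(-1/4)))*90 - 91 = (5*(15/4))*90 - 91 = (75/4)*90 - 91 = 3375/2 - 91 = 3193/2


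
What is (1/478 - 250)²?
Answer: 14280011001/228484 ≈ 62499.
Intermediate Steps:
(1/478 - 250)² = (-119499/478)² = 14280011001/228484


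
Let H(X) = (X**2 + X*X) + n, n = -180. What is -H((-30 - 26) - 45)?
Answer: -20222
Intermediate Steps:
H(X) = -180 + 2*X**2 (H(X) = (X**2 + X*X) - 180 = (X**2 + X**2) - 180 = 2*X**2 - 180 = -180 + 2*X**2)
-H((-30 - 26) - 45) = -(-180 + 2*((-30 - 26) - 45)**2) = -(-180 + 2*(-56 - 45)**2) = -(-180 + 2*(-101)**2) = -(-180 + 2*10201) = -(-180 + 20402) = -1*20222 = -20222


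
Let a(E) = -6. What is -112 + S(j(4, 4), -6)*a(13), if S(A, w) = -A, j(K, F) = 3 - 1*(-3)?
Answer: -76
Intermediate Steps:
j(K, F) = 6 (j(K, F) = 3 + 3 = 6)
-112 + S(j(4, 4), -6)*a(13) = -112 - 1*6*(-6) = -112 - 6*(-6) = -112 + 36 = -76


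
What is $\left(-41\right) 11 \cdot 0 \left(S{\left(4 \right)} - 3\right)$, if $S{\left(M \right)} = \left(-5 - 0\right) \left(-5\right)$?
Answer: $0$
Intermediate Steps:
$S{\left(M \right)} = 25$ ($S{\left(M \right)} = \left(-5 + 0\right) \left(-5\right) = \left(-5\right) \left(-5\right) = 25$)
$\left(-41\right) 11 \cdot 0 \left(S{\left(4 \right)} - 3\right) = \left(-41\right) 11 \cdot 0 \left(25 - 3\right) = - 451 \cdot 0 \cdot 22 = \left(-451\right) 0 = 0$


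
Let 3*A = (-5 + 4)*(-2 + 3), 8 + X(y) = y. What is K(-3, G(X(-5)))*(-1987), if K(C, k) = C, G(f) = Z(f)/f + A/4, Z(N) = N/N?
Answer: 5961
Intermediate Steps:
X(y) = -8 + y
A = -1/3 (A = ((-5 + 4)*(-2 + 3))/3 = (-1*1)/3 = (1/3)*(-1) = -1/3 ≈ -0.33333)
Z(N) = 1
G(f) = -1/12 + 1/f (G(f) = 1/f - 1/3/4 = 1/f - 1/3*1/4 = 1/f - 1/12 = -1/12 + 1/f)
K(-3, G(X(-5)))*(-1987) = -3*(-1987) = 5961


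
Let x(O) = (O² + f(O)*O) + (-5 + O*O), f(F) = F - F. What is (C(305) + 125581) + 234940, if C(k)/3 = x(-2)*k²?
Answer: 1197746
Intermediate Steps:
f(F) = 0
x(O) = -5 + 2*O² (x(O) = (O² + 0*O) + (-5 + O*O) = (O² + 0) + (-5 + O²) = O² + (-5 + O²) = -5 + 2*O²)
C(k) = 9*k² (C(k) = 3*((-5 + 2*(-2)²)*k²) = 3*((-5 + 2*4)*k²) = 3*((-5 + 8)*k²) = 3*(3*k²) = 9*k²)
(C(305) + 125581) + 234940 = (9*305² + 125581) + 234940 = (9*93025 + 125581) + 234940 = (837225 + 125581) + 234940 = 962806 + 234940 = 1197746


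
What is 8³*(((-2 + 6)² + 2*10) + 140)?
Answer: 90112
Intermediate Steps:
8³*(((-2 + 6)² + 2*10) + 140) = 512*((4² + 20) + 140) = 512*((16 + 20) + 140) = 512*(36 + 140) = 512*176 = 90112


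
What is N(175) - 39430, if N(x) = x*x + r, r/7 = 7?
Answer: -8756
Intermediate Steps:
r = 49 (r = 7*7 = 49)
N(x) = 49 + x² (N(x) = x*x + 49 = x² + 49 = 49 + x²)
N(175) - 39430 = (49 + 175²) - 39430 = (49 + 30625) - 39430 = 30674 - 39430 = -8756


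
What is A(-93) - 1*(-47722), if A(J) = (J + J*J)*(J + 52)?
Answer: -303074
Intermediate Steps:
A(J) = (52 + J)*(J + J**2) (A(J) = (J + J**2)*(52 + J) = (52 + J)*(J + J**2))
A(-93) - 1*(-47722) = -93*(52 + (-93)**2 + 53*(-93)) - 1*(-47722) = -93*(52 + 8649 - 4929) + 47722 = -93*3772 + 47722 = -350796 + 47722 = -303074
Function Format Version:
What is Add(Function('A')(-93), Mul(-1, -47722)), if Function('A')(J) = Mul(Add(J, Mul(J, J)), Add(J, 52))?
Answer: -303074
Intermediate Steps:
Function('A')(J) = Mul(Add(52, J), Add(J, Pow(J, 2))) (Function('A')(J) = Mul(Add(J, Pow(J, 2)), Add(52, J)) = Mul(Add(52, J), Add(J, Pow(J, 2))))
Add(Function('A')(-93), Mul(-1, -47722)) = Add(Mul(-93, Add(52, Pow(-93, 2), Mul(53, -93))), Mul(-1, -47722)) = Add(Mul(-93, Add(52, 8649, -4929)), 47722) = Add(Mul(-93, 3772), 47722) = Add(-350796, 47722) = -303074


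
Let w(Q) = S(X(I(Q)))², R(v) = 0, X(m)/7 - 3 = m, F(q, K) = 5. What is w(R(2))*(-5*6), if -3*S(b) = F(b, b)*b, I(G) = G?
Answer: -36750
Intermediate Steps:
X(m) = 21 + 7*m
S(b) = -5*b/3
w(Q) = (-35 - 35*Q/3)² (w(Q) = (-5*(21 + 7*Q)/3)² = (-35 - 35*Q/3)²)
w(R(2))*(-5*6) = (1225*(3 + 0)²/9)*(-5*6) = ((1225/9)*3²)*(-30) = ((1225/9)*9)*(-30) = 1225*(-30) = -36750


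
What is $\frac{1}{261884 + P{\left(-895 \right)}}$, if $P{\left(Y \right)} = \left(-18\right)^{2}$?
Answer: $\frac{1}{262208} \approx 3.8138 \cdot 10^{-6}$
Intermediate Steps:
$P{\left(Y \right)} = 324$
$\frac{1}{261884 + P{\left(-895 \right)}} = \frac{1}{261884 + 324} = \frac{1}{262208}$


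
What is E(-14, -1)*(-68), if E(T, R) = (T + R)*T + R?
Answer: -14212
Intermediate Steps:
E(T, R) = R + T*(R + T) (E(T, R) = (R + T)*T + R = T*(R + T) + R = R + T*(R + T))
E(-14, -1)*(-68) = (-1 + (-14)² - 1*(-14))*(-68) = (-1 + 196 + 14)*(-68) = 209*(-68) = -14212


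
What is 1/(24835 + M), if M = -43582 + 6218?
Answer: -1/12529 ≈ -7.9815e-5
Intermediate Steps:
M = -37364
1/(24835 + M) = 1/(24835 - 37364) = 1/(-12529) = -1/12529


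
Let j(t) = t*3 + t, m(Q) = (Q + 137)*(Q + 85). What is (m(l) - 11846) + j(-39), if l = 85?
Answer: 25738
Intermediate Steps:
m(Q) = (85 + Q)*(137 + Q) (m(Q) = (137 + Q)*(85 + Q) = (85 + Q)*(137 + Q))
j(t) = 4*t (j(t) = 3*t + t = 4*t)
(m(l) - 11846) + j(-39) = ((11645 + 85**2 + 222*85) - 11846) + 4*(-39) = ((11645 + 7225 + 18870) - 11846) - 156 = (37740 - 11846) - 156 = 25894 - 156 = 25738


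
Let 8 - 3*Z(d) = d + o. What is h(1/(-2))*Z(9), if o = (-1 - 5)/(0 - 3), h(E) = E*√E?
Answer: I*√2/4 ≈ 0.35355*I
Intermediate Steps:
h(E) = E^(3/2)
o = 2 (o = -6/(-3) = -6*(-⅓) = 2)
Z(d) = 2 - d/3 (Z(d) = 8/3 - (d + 2)/3 = 8/3 - (2 + d)/3 = 8/3 + (-⅔ - d/3) = 2 - d/3)
h(1/(-2))*Z(9) = (1/(-2))^(3/2)*(2 - ⅓*9) = (-½)^(3/2)*(2 - 3) = -I*√2/4*(-1) = I*√2/4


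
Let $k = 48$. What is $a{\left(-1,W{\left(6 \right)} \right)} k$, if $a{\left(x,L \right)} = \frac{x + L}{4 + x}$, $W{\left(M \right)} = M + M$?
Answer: $176$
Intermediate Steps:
$W{\left(M \right)} = 2 M$
$a{\left(x,L \right)} = \frac{L + x}{4 + x}$
$a{\left(-1,W{\left(6 \right)} \right)} k = \frac{2 \cdot 6 - 1}{4 - 1} \cdot 48 = \frac{12 - 1}{3} \cdot 48 = \frac{1}{3} \cdot 11 \cdot 48 = \frac{11}{3} \cdot 48 = 176$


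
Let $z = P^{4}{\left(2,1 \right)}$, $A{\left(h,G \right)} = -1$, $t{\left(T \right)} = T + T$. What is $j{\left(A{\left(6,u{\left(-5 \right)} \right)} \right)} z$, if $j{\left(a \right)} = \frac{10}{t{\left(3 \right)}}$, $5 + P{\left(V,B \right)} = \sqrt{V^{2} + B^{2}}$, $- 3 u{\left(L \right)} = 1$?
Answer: $\frac{7000}{3} - 1000 \sqrt{5} \approx 97.265$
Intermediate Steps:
$t{\left(T \right)} = 2 T$
$u{\left(L \right)} = - \frac{1}{3}$ ($u{\left(L \right)} = \left(- \frac{1}{3}\right) 1 = - \frac{1}{3}$)
$P{\left(V,B \right)} = -5 + \sqrt{B^{2} + V^{2}}$ ($P{\left(V,B \right)} = -5 + \sqrt{V^{2} + B^{2}} = -5 + \sqrt{B^{2} + V^{2}}$)
$z = \left(-5 + \sqrt{5}\right)^{4}$ ($z = \left(-5 + \sqrt{1^{2} + 2^{2}}\right)^{4} = \left(-5 + \sqrt{1 + 4}\right)^{4} = \left(-5 + \sqrt{5}\right)^{4} \approx 58.359$)
$j{\left(a \right)} = \frac{5}{3}$ ($j{\left(a \right)} = \frac{10}{2 \cdot 3} = \frac{10}{6} = 10 \cdot \frac{1}{6} = \frac{5}{3}$)
$j{\left(A{\left(6,u{\left(-5 \right)} \right)} \right)} z = \frac{5 \left(5 - \sqrt{5}\right)^{4}}{3}$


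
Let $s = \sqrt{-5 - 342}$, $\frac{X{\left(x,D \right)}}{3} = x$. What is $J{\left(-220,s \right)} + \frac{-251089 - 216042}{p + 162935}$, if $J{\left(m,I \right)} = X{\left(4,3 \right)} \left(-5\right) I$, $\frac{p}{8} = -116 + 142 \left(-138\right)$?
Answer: $- \frac{467131}{5239} - 60 i \sqrt{347} \approx -89.164 - 1117.7 i$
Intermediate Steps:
$p = -157696$ ($p = 8 \left(-116 + 142 \left(-138\right)\right) = 8 \left(-116 - 19596\right) = 8 \left(-19712\right) = -157696$)
$X{\left(x,D \right)} = 3 x$
$s = i \sqrt{347}$ ($s = \sqrt{-347} = i \sqrt{347} \approx 18.628 i$)
$J{\left(m,I \right)} = - 60 I$ ($J{\left(m,I \right)} = 3 \cdot 4 \left(-5\right) I = 12 \left(-5\right) I = - 60 I$)
$J{\left(-220,s \right)} + \frac{-251089 - 216042}{p + 162935} = - 60 i \sqrt{347} + \frac{-251089 - 216042}{-157696 + 162935} = - 60 i \sqrt{347} - \frac{467131}{5239} = - \frac{467131}{5239} - 60 i \sqrt{347}$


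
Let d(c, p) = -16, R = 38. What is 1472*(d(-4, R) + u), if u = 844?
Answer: 1218816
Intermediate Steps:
1472*(d(-4, R) + u) = 1472*(-16 + 844) = 1472*828 = 1218816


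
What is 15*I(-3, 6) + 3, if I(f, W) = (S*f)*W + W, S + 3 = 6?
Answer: -717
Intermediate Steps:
S = 3 (S = -3 + 6 = 3)
I(f, W) = W + 3*W*f (I(f, W) = (3*f)*W + W = 3*W*f + W = W + 3*W*f)
15*I(-3, 6) + 3 = 15*(6*(1 + 3*(-3))) + 3 = 15*(6*(1 - 9)) + 3 = 15*(6*(-8)) + 3 = 15*(-48) + 3 = -720 + 3 = -717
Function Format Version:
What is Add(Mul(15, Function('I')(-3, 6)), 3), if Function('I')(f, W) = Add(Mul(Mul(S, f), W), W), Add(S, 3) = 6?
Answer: -717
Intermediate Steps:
S = 3 (S = Add(-3, 6) = 3)
Function('I')(f, W) = Add(W, Mul(3, W, f)) (Function('I')(f, W) = Add(Mul(Mul(3, f), W), W) = Add(Mul(3, W, f), W) = Add(W, Mul(3, W, f)))
Add(Mul(15, Function('I')(-3, 6)), 3) = Add(Mul(15, Mul(6, Add(1, Mul(3, -3)))), 3) = Add(Mul(15, Mul(6, Add(1, -9))), 3) = Add(Mul(15, Mul(6, -8)), 3) = Add(Mul(15, -48), 3) = Add(-720, 3) = -717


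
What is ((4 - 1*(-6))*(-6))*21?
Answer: -1260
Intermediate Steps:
((4 - 1*(-6))*(-6))*21 = ((4 + 6)*(-6))*21 = (10*(-6))*21 = -60*21 = -1260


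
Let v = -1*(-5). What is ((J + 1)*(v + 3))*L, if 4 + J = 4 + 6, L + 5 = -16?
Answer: -1176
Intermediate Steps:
L = -21 (L = -5 - 16 = -21)
J = 6 (J = -4 + (4 + 6) = -4 + 10 = 6)
v = 5
((J + 1)*(v + 3))*L = ((6 + 1)*(5 + 3))*(-21) = (7*8)*(-21) = 56*(-21) = -1176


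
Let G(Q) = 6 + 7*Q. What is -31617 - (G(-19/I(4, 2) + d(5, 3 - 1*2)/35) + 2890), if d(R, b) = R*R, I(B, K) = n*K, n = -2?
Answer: -138205/4 ≈ -34551.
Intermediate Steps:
I(B, K) = -2*K
d(R, b) = R²
-31617 - (G(-19/I(4, 2) + d(5, 3 - 1*2)/35) + 2890) = -31617 - ((6 + 7*(-19/((-2*2)) + 5²/35)) + 2890) = -31617 - ((6 + 7*(-19/(-4) + 25*(1/35))) + 2890) = -31617 - ((6 + 7*(-19*(-¼) + 5/7)) + 2890) = -31617 - ((6 + 7*(19/4 + 5/7)) + 2890) = -31617 - ((6 + 7*(153/28)) + 2890) = -31617 - ((6 + 153/4) + 2890) = -31617 - (177/4 + 2890) = -31617 - 1*11737/4 = -31617 - 11737/4 = -138205/4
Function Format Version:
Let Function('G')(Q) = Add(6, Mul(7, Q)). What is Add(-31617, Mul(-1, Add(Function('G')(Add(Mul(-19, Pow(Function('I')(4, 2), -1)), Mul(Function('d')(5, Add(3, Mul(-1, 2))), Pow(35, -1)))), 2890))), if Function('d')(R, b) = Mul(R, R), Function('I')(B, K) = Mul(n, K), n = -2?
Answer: Rational(-138205, 4) ≈ -34551.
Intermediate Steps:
Function('I')(B, K) = Mul(-2, K)
Function('d')(R, b) = Pow(R, 2)
Add(-31617, Mul(-1, Add(Function('G')(Add(Mul(-19, Pow(Function('I')(4, 2), -1)), Mul(Function('d')(5, Add(3, Mul(-1, 2))), Pow(35, -1)))), 2890))) = Add(-31617, Mul(-1, Add(Add(6, Mul(7, Add(Mul(-19, Pow(Mul(-2, 2), -1)), Mul(Pow(5, 2), Pow(35, -1))))), 2890))) = Add(-31617, Mul(-1, Add(Add(6, Mul(7, Add(Mul(-19, Pow(-4, -1)), Mul(25, Rational(1, 35))))), 2890))) = Add(-31617, Mul(-1, Add(Add(6, Mul(7, Add(Mul(-19, Rational(-1, 4)), Rational(5, 7)))), 2890))) = Add(-31617, Mul(-1, Add(Add(6, Mul(7, Add(Rational(19, 4), Rational(5, 7)))), 2890))) = Add(-31617, Mul(-1, Add(Add(6, Mul(7, Rational(153, 28))), 2890))) = Add(-31617, Mul(-1, Add(Add(6, Rational(153, 4)), 2890))) = Add(-31617, Mul(-1, Add(Rational(177, 4), 2890))) = Add(-31617, Mul(-1, Rational(11737, 4))) = Add(-31617, Rational(-11737, 4)) = Rational(-138205, 4)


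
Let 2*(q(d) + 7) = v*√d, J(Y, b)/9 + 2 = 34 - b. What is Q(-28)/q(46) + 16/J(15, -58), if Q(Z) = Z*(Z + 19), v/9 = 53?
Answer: 43293392/2119392945 + 120204*√46/5233069 ≈ 0.17622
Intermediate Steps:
v = 477 (v = 9*53 = 477)
Q(Z) = Z*(19 + Z)
J(Y, b) = 288 - 9*b (J(Y, b) = -18 + 9*(34 - b) = -18 + (306 - 9*b) = 288 - 9*b)
q(d) = -7 + 477*√d/2 (q(d) = -7 + (477*√d)/2 = -7 + 477*√d/2)
Q(-28)/q(46) + 16/J(15, -58) = (-28*(19 - 28))/(-7 + 477*√46/2) + 16/(288 - 9*(-58)) = (-28*(-9))/(-7 + 477*√46/2) + 16/(288 + 522) = 252/(-7 + 477*√46/2) + 16/810 = 252/(-7 + 477*√46/2) + 16*(1/810) = 252/(-7 + 477*√46/2) + 8/405 = 8/405 + 252/(-7 + 477*√46/2)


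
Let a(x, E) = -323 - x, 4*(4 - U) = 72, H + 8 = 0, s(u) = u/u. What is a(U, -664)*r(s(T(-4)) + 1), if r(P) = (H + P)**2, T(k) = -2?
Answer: -11124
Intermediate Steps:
s(u) = 1
H = -8 (H = -8 + 0 = -8)
U = -14 (U = 4 - 1/4*72 = 4 - 18 = -14)
r(P) = (-8 + P)**2
a(U, -664)*r(s(T(-4)) + 1) = (-323 - 1*(-14))*(-8 + (1 + 1))**2 = (-323 + 14)*(-8 + 2)**2 = -309*(-6)**2 = -309*36 = -11124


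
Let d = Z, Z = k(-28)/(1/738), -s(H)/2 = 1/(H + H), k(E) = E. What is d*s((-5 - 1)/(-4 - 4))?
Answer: 27552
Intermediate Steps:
s(H) = -1/H (s(H) = -2/(H + H) = -2*1/(2*H) = -1/H)
Z = -20664 (Z = -28/(1/738) = -28/1/738 = -28*738 = -20664)
d = -20664
d*s((-5 - 1)/(-4 - 4)) = -(-20664)/((-5 - 1)/(-4 - 4)) = -(-20664)/((-6/(-8))) = -(-20664)/((-6*(-1/8))) = -(-20664)/3/4 = -(-20664)*4/3 = -20664*(-4/3) = 27552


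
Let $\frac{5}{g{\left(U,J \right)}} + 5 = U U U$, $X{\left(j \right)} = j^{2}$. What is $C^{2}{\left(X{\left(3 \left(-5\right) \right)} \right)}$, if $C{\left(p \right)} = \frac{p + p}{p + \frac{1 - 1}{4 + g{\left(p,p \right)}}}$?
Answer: $4$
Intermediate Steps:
$g{\left(U,J \right)} = \frac{5}{-5 + U^{3}}$ ($g{\left(U,J \right)} = \frac{5}{-5 + U U U} = \frac{5}{-5 + U^{2} U} = \frac{5}{-5 + U^{3}}$)
$C{\left(p \right)} = 2$ ($C{\left(p \right)} = \frac{p + p}{p + \frac{1 - 1}{4 + \frac{5}{-5 + p^{3}}}} = \frac{2 p}{p + \frac{0}{4 + \frac{5}{-5 + p^{3}}}} = \frac{2 p}{p + 0} = \frac{2 p}{p} = 2$)
$C^{2}{\left(X{\left(3 \left(-5\right) \right)} \right)} = 2^{2} = 4$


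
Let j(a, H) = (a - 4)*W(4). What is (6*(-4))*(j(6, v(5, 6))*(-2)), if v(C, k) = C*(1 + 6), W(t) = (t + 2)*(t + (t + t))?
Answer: 6912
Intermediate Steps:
W(t) = 3*t*(2 + t) (W(t) = (2 + t)*(t + 2*t) = (2 + t)*(3*t) = 3*t*(2 + t))
v(C, k) = 7*C (v(C, k) = C*7 = 7*C)
j(a, H) = -288 + 72*a (j(a, H) = (a - 4)*(3*4*(2 + 4)) = (-4 + a)*(3*4*6) = (-4 + a)*72 = -288 + 72*a)
(6*(-4))*(j(6, v(5, 6))*(-2)) = (6*(-4))*((-288 + 72*6)*(-2)) = -24*(-288 + 432)*(-2) = -3456*(-2) = -24*(-288) = 6912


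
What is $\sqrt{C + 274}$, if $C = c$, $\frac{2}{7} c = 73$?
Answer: $\frac{\sqrt{2118}}{2} \approx 23.011$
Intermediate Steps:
$c = \frac{511}{2}$ ($c = \frac{7}{2} \cdot 73 = \frac{511}{2} \approx 255.5$)
$C = \frac{511}{2} \approx 255.5$
$\sqrt{C + 274} = \sqrt{\frac{511}{2} + 274} = \sqrt{\frac{1059}{2}} = \frac{\sqrt{2118}}{2}$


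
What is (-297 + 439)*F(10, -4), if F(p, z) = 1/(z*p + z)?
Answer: -71/22 ≈ -3.2273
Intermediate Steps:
F(p, z) = 1/(z + p*z) (F(p, z) = 1/(p*z + z) = 1/(z + p*z))
(-297 + 439)*F(10, -4) = (-297 + 439)*(1/((-4)*(1 + 10))) = 142*(-¼/11) = 142*(-¼*1/11) = 142*(-1/44) = -71/22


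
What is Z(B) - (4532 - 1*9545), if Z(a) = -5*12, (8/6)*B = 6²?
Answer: 4953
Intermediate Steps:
B = 27 (B = (¾)*6² = (¾)*36 = 27)
Z(a) = -60
Z(B) - (4532 - 1*9545) = -60 - (4532 - 1*9545) = -60 - (4532 - 9545) = -60 - 1*(-5013) = -60 + 5013 = 4953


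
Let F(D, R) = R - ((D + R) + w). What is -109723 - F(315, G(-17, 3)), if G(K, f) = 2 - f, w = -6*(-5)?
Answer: -109378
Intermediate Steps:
w = 30
F(D, R) = -30 - D (F(D, R) = R - ((D + R) + 30) = R - (30 + D + R) = R + (-30 - D - R) = -30 - D)
-109723 - F(315, G(-17, 3)) = -109723 - (-30 - 1*315) = -109723 - (-30 - 315) = -109723 - 1*(-345) = -109723 + 345 = -109378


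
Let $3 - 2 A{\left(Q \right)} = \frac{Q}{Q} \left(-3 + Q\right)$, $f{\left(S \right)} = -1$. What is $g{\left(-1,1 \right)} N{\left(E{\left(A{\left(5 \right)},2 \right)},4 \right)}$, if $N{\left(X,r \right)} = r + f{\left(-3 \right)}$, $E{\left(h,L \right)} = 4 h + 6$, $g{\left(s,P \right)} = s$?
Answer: $-3$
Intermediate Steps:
$A{\left(Q \right)} = 3 - \frac{Q}{2}$ ($A{\left(Q \right)} = \frac{3}{2} - \frac{\frac{Q}{Q} \left(-3 + Q\right)}{2} = \frac{3}{2} - \frac{1 \left(-3 + Q\right)}{2} = \frac{3}{2} - \frac{-3 + Q}{2} = \frac{3}{2} - \left(- \frac{3}{2} + \frac{Q}{2}\right) = 3 - \frac{Q}{2}$)
$E{\left(h,L \right)} = 6 + 4 h$
$N{\left(X,r \right)} = -1 + r$ ($N{\left(X,r \right)} = r - 1 = -1 + r$)
$g{\left(-1,1 \right)} N{\left(E{\left(A{\left(5 \right)},2 \right)},4 \right)} = - (-1 + 4) = \left(-1\right) 3 = -3$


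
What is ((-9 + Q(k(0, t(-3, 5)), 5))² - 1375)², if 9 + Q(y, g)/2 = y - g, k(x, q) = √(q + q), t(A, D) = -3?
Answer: -130524 + 8880*I*√6 ≈ -1.3052e+5 + 21751.0*I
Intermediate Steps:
k(x, q) = √2*√q (k(x, q) = √(2*q) = √2*√q)
Q(y, g) = -18 - 2*g + 2*y (Q(y, g) = -18 + 2*(y - g) = -18 + (-2*g + 2*y) = -18 - 2*g + 2*y)
((-9 + Q(k(0, t(-3, 5)), 5))² - 1375)² = ((-9 + (-18 - 2*5 + 2*(√2*√(-3))))² - 1375)² = ((-9 + (-18 - 10 + 2*(√2*(I*√3))))² - 1375)² = ((-9 + (-18 - 10 + 2*(I*√6)))² - 1375)² = ((-9 + (-18 - 10 + 2*I*√6))² - 1375)² = ((-9 + (-28 + 2*I*√6))² - 1375)² = ((-37 + 2*I*√6)² - 1375)² = (-1375 + (-37 + 2*I*√6)²)²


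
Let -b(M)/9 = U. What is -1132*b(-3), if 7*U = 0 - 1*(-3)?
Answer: 30564/7 ≈ 4366.3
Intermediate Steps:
U = 3/7 (U = (0 - 1*(-3))/7 = (0 + 3)/7 = (1/7)*3 = 3/7 ≈ 0.42857)
b(M) = -27/7 (b(M) = -9*3/7 = -27/7)
-1132*b(-3) = -1132*(-27/7) = 30564/7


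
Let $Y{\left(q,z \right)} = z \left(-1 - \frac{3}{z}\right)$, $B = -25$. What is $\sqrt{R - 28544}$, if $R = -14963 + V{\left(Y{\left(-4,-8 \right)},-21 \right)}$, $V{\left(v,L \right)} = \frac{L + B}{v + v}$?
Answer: $\frac{11 i \sqrt{8990}}{5} \approx 208.59 i$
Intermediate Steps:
$V{\left(v,L \right)} = \frac{-25 + L}{2 v}$ ($V{\left(v,L \right)} = \frac{L - 25}{v + v} = \frac{-25 + L}{2 v}$)
$R = - \frac{74838}{5}$ ($R = -14963 + \frac{-25 - 21}{2 \left(-3 - -8\right)} = -14963 + \frac{1}{2} \frac{1}{-3 + 8} \left(-46\right) = -14963 + \frac{1}{2} \cdot \frac{1}{5} \left(-46\right) = -14963 - \frac{23}{5} = - \frac{74838}{5} \approx -14968.0$)
$\sqrt{R - 28544} = \sqrt{- \frac{74838}{5} - 28544} = \sqrt{- \frac{217558}{5}} = \frac{11 i \sqrt{8990}}{5}$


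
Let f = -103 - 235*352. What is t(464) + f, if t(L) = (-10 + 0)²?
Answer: -82723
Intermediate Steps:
t(L) = 100 (t(L) = (-10)² = 100)
f = -82823 (f = -103 - 82720 = -82823)
t(464) + f = 100 - 82823 = -82723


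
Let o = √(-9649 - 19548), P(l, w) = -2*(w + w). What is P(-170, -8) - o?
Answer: 32 - I*√29197 ≈ 32.0 - 170.87*I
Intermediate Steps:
P(l, w) = -4*w
o = I*√29197 (o = √(-29197) = I*√29197 ≈ 170.87*I)
P(-170, -8) - o = -4*(-8) - I*√29197 = 32 - I*√29197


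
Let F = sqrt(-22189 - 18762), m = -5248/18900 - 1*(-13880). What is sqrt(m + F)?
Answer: sqrt(1377215448 + 99225*I*sqrt(40951))/315 ≈ 117.82 + 0.85882*I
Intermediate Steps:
m = 65581688/4725 (m = -5248*1/18900 + 13880 = -1312/4725 + 13880 = 65581688/4725 ≈ 13880.)
F = I*sqrt(40951) (F = sqrt(-40951) = I*sqrt(40951) ≈ 202.36*I)
sqrt(m + F) = sqrt(65581688/4725 + I*sqrt(40951))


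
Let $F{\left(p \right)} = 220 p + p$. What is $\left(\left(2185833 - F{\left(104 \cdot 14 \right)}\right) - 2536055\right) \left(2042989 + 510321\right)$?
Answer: $-1715819213380$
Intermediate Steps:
$F{\left(p \right)} = 221 p$
$\left(\left(2185833 - F{\left(104 \cdot 14 \right)}\right) - 2536055\right) \left(2042989 + 510321\right) = \left(\left(2185833 - 221 \cdot 104 \cdot 14\right) - 2536055\right) \left(2042989 + 510321\right) = \left(\left(2185833 - 221 \cdot 1456\right) - 2536055\right) 2553310 = \left(\left(2185833 - 321776\right) - 2536055\right) 2553310 = \left(1864057 - 2536055\right) 2553310 = \left(-671998\right) 2553310 = -1715819213380$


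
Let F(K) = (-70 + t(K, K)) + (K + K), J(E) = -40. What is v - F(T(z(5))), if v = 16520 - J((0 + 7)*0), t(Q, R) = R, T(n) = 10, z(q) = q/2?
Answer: 16600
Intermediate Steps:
z(q) = q/2 (z(q) = q*(½) = q/2)
v = 16560 (v = 16520 - 1*(-40) = 16520 + 40 = 16560)
F(K) = -70 + 3*K (F(K) = (-70 + K) + (K + K) = (-70 + K) + 2*K = -70 + 3*K)
v - F(T(z(5))) = 16560 - (-70 + 3*10) = 16560 - (-70 + 30) = 16560 - 1*(-40) = 16560 + 40 = 16600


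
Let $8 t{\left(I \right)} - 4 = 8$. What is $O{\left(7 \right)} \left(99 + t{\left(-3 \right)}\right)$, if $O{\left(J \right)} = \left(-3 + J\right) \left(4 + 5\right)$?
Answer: $3618$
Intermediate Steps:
$O{\left(J \right)} = -27 + 9 J$ ($O{\left(J \right)} = \left(-3 + J\right) 9 = -27 + 9 J$)
$t{\left(I \right)} = \frac{3}{2}$ ($t{\left(I \right)} = \frac{1}{2} + \frac{1}{8} \cdot 8 = \frac{1}{2} + 1 = \frac{3}{2}$)
$O{\left(7 \right)} \left(99 + t{\left(-3 \right)}\right) = \left(-27 + 9 \cdot 7\right) \left(99 + \frac{3}{2}\right) = \left(-27 + 63\right) \frac{201}{2} = 36 \cdot \frac{201}{2} = 3618$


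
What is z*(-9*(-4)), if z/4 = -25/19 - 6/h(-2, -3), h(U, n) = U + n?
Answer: -1584/95 ≈ -16.674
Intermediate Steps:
z = -44/95 (z = 4*(-25/19 - 6/(-2 - 3)) = 4*(-25*1/19 - 6/(-5)) = 4*(-25/19 - 6*(-⅕)) = 4*(-25/19 + 6/5) = 4*(-11/95) = -44/95 ≈ -0.46316)
z*(-9*(-4)) = -(-396)*(-4)/95 = -44/95*36 = -1584/95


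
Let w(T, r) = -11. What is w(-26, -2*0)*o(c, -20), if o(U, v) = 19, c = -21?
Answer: -209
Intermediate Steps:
w(-26, -2*0)*o(c, -20) = -11*19 = -209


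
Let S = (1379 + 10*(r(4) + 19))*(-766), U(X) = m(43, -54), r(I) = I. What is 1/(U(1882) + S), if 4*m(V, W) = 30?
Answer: -2/2464973 ≈ -8.1137e-7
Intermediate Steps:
m(V, W) = 15/2 (m(V, W) = (1/4)*30 = 15/2)
U(X) = 15/2
S = -1232494 (S = (1379 + 10*(4 + 19))*(-766) = (1379 + 10*23)*(-766) = (1379 + 230)*(-766) = 1609*(-766) = -1232494)
1/(U(1882) + S) = 1/(15/2 - 1232494) = 1/(-2464973/2) = -2/2464973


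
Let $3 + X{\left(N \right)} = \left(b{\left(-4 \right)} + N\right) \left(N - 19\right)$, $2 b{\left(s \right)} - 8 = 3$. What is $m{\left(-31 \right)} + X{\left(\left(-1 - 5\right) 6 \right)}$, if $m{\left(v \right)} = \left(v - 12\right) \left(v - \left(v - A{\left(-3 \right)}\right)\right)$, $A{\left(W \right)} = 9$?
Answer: $\frac{2575}{2} \approx 1287.5$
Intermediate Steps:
$b{\left(s \right)} = \frac{11}{2}$ ($b{\left(s \right)} = 4 + \frac{1}{2} \cdot 3 = 4 + \frac{3}{2} = \frac{11}{2}$)
$m{\left(v \right)} = -108 + 9 v$ ($m{\left(v \right)} = \left(v - 12\right) \left(v - \left(-9 + v\right)\right) = \left(-12 + v\right) 9 = -108 + 9 v$)
$X{\left(N \right)} = -3 + \left(-19 + N\right) \left(\frac{11}{2} + N\right)$ ($X{\left(N \right)} = -3 + \left(\frac{11}{2} + N\right) \left(N - 19\right) = -3 + \left(\frac{11}{2} + N\right) \left(-19 + N\right) = -3 + \left(-19 + N\right) \left(\frac{11}{2} + N\right)$)
$m{\left(-31 \right)} + X{\left(\left(-1 - 5\right) 6 \right)} = \left(-108 + 9 \left(-31\right)\right) - \left(\frac{215}{2} - 36 \left(-1 - 5\right)^{2} + \frac{27}{2} \left(-1 - 5\right) 6\right) = \left(-108 - 279\right) - \left(\frac{215}{2} - 1296 + \frac{27}{2} \left(-6\right) 6\right) = -387 - \left(- \frac{757}{2} - 1296\right) = -387 + \left(- \frac{215}{2} + 1296 + 486\right) = -387 + \frac{3349}{2} = \frac{2575}{2}$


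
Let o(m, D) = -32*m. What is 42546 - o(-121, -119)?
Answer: 38674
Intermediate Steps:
42546 - o(-121, -119) = 42546 - (-32)*(-121) = 42546 - 1*3872 = 42546 - 3872 = 38674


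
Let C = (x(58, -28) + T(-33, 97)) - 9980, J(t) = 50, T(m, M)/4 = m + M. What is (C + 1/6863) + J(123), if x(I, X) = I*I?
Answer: -43305529/6863 ≈ -6310.0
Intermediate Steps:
T(m, M) = 4*M + 4*m (T(m, M) = 4*(m + M) = 4*(M + m) = 4*M + 4*m)
x(I, X) = I**2
C = -6360 (C = (58**2 + (4*97 + 4*(-33))) - 9980 = (3364 + (388 - 132)) - 9980 = (3364 + 256) - 9980 = 3620 - 9980 = -6360)
(C + 1/6863) + J(123) = (-6360 + 1/6863) + 50 = -43648679/6863 + 50 = -43305529/6863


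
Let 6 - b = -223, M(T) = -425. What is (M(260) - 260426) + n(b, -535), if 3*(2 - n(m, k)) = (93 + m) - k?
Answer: -783404/3 ≈ -2.6113e+5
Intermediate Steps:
b = 229 (b = 6 - 1*(-223) = 6 + 223 = 229)
n(m, k) = -29 - m/3 + k/3 (n(m, k) = 2 - ((93 + m) - k)/3 = 2 - (93 + m - k)/3 = 2 + (-31 - m/3 + k/3) = -29 - m/3 + k/3)
(M(260) - 260426) + n(b, -535) = (-425 - 260426) + (-29 - ⅓*229 + (⅓)*(-535)) = -260851 + (-29 - 229/3 - 535/3) = -260851 - 851/3 = -783404/3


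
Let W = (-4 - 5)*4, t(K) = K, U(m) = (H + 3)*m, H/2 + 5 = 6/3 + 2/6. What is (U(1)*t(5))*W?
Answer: 420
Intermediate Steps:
H = -16/3 (H = -10 + 2*(6/3 + 2/6) = -10 + 2*(6*(⅓) + 2*(⅙)) = -10 + 2*(2 + ⅓) = -10 + 2*(7/3) = -10 + 14/3 = -16/3 ≈ -5.3333)
U(m) = -7*m/3 (U(m) = (-16/3 + 3)*m = -7*m/3)
W = -36 (W = -9*4 = -36)
(U(1)*t(5))*W = (-7/3*1*5)*(-36) = -7/3*5*(-36) = -35/3*(-36) = 420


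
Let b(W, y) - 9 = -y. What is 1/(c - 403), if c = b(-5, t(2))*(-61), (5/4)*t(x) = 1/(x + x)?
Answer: -5/4699 ≈ -0.0010641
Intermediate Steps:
t(x) = 2/(5*x) (t(x) = 4/(5*(x + x)) = 4/(5*((2*x))) = 4*(1/(2*x))/5 = 2/(5*x))
b(W, y) = 9 - y
c = -2684/5 (c = (9 - 2/(5*2))*(-61) = (9 - 1*⅕)*(-61) = (9 - ⅕)*(-61) = (44/5)*(-61) = -2684/5 ≈ -536.80)
1/(c - 403) = 1/(-2684/5 - 403) = 1/(-4699/5) = -5/4699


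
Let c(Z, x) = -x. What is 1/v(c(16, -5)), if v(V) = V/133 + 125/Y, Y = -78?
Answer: -10374/16235 ≈ -0.63899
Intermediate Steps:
v(V) = -125/78 + V/133 (v(V) = V/133 + 125/(-78) = V*(1/133) + 125*(-1/78) = V/133 - 125/78 = -125/78 + V/133)
1/v(c(16, -5)) = 1/(-125/78 + (-1*(-5))/133) = 1/(-125/78 + (1/133)*5) = 1/(-125/78 + 5/133) = 1/(-16235/10374) = -10374/16235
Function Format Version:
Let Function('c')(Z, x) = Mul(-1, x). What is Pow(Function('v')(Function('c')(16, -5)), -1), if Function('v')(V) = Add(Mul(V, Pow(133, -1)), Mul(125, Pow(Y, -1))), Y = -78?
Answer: Rational(-10374, 16235) ≈ -0.63899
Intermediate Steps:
Function('v')(V) = Add(Rational(-125, 78), Mul(Rational(1, 133), V)) (Function('v')(V) = Add(Mul(V, Pow(133, -1)), Mul(125, Pow(-78, -1))) = Add(Mul(V, Rational(1, 133)), Mul(125, Rational(-1, 78))) = Add(Mul(Rational(1, 133), V), Rational(-125, 78)) = Add(Rational(-125, 78), Mul(Rational(1, 133), V)))
Pow(Function('v')(Function('c')(16, -5)), -1) = Pow(Add(Rational(-125, 78), Mul(Rational(1, 133), Mul(-1, -5))), -1) = Pow(Add(Rational(-125, 78), Mul(Rational(1, 133), 5)), -1) = Pow(Add(Rational(-125, 78), Rational(5, 133)), -1) = Pow(Rational(-16235, 10374), -1) = Rational(-10374, 16235)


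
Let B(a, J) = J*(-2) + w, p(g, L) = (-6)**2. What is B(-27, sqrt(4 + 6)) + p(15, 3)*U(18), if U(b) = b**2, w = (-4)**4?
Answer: 11920 - 2*sqrt(10) ≈ 11914.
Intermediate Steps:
w = 256
p(g, L) = 36
B(a, J) = 256 - 2*J (B(a, J) = J*(-2) + 256 = -2*J + 256 = 256 - 2*J)
B(-27, sqrt(4 + 6)) + p(15, 3)*U(18) = (256 - 2*sqrt(4 + 6)) + 36*18**2 = (256 - 2*sqrt(10)) + 36*324 = (256 - 2*sqrt(10)) + 11664 = 11920 - 2*sqrt(10)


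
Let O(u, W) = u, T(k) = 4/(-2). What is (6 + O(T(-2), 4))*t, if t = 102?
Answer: 408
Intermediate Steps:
T(k) = -2 (T(k) = 4*(-½) = -2)
(6 + O(T(-2), 4))*t = (6 - 2)*102 = 4*102 = 408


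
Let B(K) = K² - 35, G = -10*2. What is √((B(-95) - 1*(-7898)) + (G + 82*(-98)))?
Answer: 8*√138 ≈ 93.979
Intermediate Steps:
G = -20
B(K) = -35 + K²
√((B(-95) - 1*(-7898)) + (G + 82*(-98))) = √(((-35 + (-95)²) - 1*(-7898)) + (-20 + 82*(-98))) = √(((-35 + 9025) + 7898) + (-20 - 8036)) = √((8990 + 7898) - 8056) = √(16888 - 8056) = √8832 = 8*√138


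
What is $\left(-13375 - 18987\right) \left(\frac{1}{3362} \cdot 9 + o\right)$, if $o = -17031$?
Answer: $\frac{926495144553}{1681} \approx 5.5116 \cdot 10^{8}$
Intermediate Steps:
$\left(-13375 - 18987\right) \left(\frac{1}{3362} \cdot 9 + o\right) = \left(-13375 - 18987\right) \left(\frac{1}{3362} \cdot 9 - 17031\right) = - 32362 \left(\frac{1}{3362} \cdot 9 - 17031\right) = - 32362 \left(\frac{9}{3362} - 17031\right) = \left(-32362\right) \left(- \frac{57258213}{3362}\right) = \frac{926495144553}{1681}$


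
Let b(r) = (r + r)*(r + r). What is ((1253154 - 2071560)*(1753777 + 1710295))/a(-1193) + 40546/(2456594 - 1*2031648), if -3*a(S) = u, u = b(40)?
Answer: 112943368647693713/84989200 ≈ 1.3289e+9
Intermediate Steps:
b(r) = 4*r² (b(r) = (2*r)*(2*r) = 4*r²)
u = 6400 (u = 4*40² = 4*1600 = 6400)
a(S) = -6400/3 (a(S) = -⅓*6400 = -6400/3)
((1253154 - 2071560)*(1753777 + 1710295))/a(-1193) + 40546/(2456594 - 1*2031648) = ((1253154 - 2071560)*(1753777 + 1710295))/(-6400/3) + 40546/(2456594 - 1*2031648) = -818406*3464072*(-3/6400) + 40546/(2456594 - 2031648) = -2835017309232*(-3/6400) + 40546/424946 = 531565745481/400 + 40546*(1/424946) = 531565745481/400 + 20273/212473 = 112943368647693713/84989200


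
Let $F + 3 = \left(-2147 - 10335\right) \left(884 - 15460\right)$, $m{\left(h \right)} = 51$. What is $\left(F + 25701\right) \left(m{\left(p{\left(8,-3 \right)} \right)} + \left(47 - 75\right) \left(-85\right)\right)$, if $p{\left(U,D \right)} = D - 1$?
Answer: $442352855230$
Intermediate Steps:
$p{\left(U,D \right)} = -1 + D$ ($p{\left(U,D \right)} = D - 1 = -1 + D$)
$F = 181937629$ ($F = -3 + \left(-2147 - 10335\right) \left(884 - 15460\right) = -3 - -181937632 = -3 + 181937632 = 181937629$)
$\left(F + 25701\right) \left(m{\left(p{\left(8,-3 \right)} \right)} + \left(47 - 75\right) \left(-85\right)\right) = \left(181937629 + 25701\right) \left(51 + \left(47 - 75\right) \left(-85\right)\right) = 181963330 \left(51 - -2380\right) = 181963330 \left(51 + 2380\right) = 181963330 \cdot 2431 = 442352855230$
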